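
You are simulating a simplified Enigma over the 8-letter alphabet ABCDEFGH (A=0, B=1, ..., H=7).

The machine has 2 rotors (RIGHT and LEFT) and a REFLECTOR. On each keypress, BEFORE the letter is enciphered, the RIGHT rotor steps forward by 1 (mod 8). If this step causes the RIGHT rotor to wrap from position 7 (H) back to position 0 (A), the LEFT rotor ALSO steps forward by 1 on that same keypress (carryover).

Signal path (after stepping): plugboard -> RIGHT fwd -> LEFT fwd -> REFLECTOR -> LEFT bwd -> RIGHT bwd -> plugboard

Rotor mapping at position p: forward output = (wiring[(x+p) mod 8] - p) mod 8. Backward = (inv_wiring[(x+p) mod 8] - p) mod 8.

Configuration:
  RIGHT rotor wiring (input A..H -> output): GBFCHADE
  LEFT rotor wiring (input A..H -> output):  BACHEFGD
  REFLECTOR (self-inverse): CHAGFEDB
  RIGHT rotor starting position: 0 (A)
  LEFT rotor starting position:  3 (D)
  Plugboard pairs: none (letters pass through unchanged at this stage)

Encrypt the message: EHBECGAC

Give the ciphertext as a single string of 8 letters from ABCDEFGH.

Answer: CEHBDEEH

Derivation:
Char 1 ('E'): step: R->1, L=3; E->plug->E->R->H->L->H->refl->B->L'->B->R'->C->plug->C
Char 2 ('H'): step: R->2, L=3; H->plug->H->R->H->L->H->refl->B->L'->B->R'->E->plug->E
Char 3 ('B'): step: R->3, L=3; B->plug->B->R->E->L->A->refl->C->L'->C->R'->H->plug->H
Char 4 ('E'): step: R->4, L=3; E->plug->E->R->C->L->C->refl->A->L'->E->R'->B->plug->B
Char 5 ('C'): step: R->5, L=3; C->plug->C->R->H->L->H->refl->B->L'->B->R'->D->plug->D
Char 6 ('G'): step: R->6, L=3; G->plug->G->R->B->L->B->refl->H->L'->H->R'->E->plug->E
Char 7 ('A'): step: R->7, L=3; A->plug->A->R->F->L->G->refl->D->L'->D->R'->E->plug->E
Char 8 ('C'): step: R->0, L->4 (L advanced); C->plug->C->R->F->L->E->refl->F->L'->E->R'->H->plug->H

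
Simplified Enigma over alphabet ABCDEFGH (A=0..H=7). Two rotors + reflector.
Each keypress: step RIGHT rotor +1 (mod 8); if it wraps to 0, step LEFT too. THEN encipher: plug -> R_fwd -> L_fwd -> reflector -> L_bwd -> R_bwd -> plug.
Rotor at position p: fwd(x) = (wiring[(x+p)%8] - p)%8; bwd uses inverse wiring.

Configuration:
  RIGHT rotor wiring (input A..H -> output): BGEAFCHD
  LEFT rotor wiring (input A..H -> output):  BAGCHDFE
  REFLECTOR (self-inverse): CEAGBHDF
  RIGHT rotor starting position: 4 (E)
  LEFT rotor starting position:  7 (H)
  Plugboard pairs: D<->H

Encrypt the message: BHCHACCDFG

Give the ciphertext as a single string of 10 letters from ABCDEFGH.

Answer: CCAGGFEBDH

Derivation:
Char 1 ('B'): step: R->5, L=7; B->plug->B->R->C->L->B->refl->E->L'->G->R'->C->plug->C
Char 2 ('H'): step: R->6, L=7; H->plug->D->R->A->L->F->refl->H->L'->D->R'->C->plug->C
Char 3 ('C'): step: R->7, L=7; C->plug->C->R->H->L->G->refl->D->L'->E->R'->A->plug->A
Char 4 ('H'): step: R->0, L->0 (L advanced); H->plug->D->R->A->L->B->refl->E->L'->H->R'->G->plug->G
Char 5 ('A'): step: R->1, L=0; A->plug->A->R->F->L->D->refl->G->L'->C->R'->G->plug->G
Char 6 ('C'): step: R->2, L=0; C->plug->C->R->D->L->C->refl->A->L'->B->R'->F->plug->F
Char 7 ('C'): step: R->3, L=0; C->plug->C->R->H->L->E->refl->B->L'->A->R'->E->plug->E
Char 8 ('D'): step: R->4, L=0; D->plug->H->R->E->L->H->refl->F->L'->G->R'->B->plug->B
Char 9 ('F'): step: R->5, L=0; F->plug->F->R->H->L->E->refl->B->L'->A->R'->H->plug->D
Char 10 ('G'): step: R->6, L=0; G->plug->G->R->H->L->E->refl->B->L'->A->R'->D->plug->H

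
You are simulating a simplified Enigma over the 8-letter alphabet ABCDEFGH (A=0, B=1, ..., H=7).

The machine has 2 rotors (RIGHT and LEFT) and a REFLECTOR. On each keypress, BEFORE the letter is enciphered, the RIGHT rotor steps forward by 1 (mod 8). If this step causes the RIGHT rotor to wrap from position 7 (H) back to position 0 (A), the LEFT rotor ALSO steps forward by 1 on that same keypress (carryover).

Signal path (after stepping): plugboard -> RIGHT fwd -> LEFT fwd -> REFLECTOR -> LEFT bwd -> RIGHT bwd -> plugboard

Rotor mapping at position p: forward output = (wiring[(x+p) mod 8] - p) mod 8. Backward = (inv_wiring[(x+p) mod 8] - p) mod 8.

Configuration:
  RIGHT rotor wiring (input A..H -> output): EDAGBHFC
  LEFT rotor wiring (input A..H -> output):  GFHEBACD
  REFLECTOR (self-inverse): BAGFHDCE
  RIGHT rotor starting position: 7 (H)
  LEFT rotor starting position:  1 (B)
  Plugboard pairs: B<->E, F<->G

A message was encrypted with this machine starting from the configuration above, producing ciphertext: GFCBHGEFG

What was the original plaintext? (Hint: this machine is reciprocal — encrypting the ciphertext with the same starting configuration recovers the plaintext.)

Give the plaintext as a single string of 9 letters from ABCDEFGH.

Char 1 ('G'): step: R->0, L->2 (L advanced); G->plug->F->R->H->L->D->refl->F->L'->A->R'->C->plug->C
Char 2 ('F'): step: R->1, L=2; F->plug->G->R->B->L->C->refl->G->L'->D->R'->H->plug->H
Char 3 ('C'): step: R->2, L=2; C->plug->C->R->H->L->D->refl->F->L'->A->R'->F->plug->G
Char 4 ('B'): step: R->3, L=2; B->plug->E->R->H->L->D->refl->F->L'->A->R'->G->plug->F
Char 5 ('H'): step: R->4, L=2; H->plug->H->R->C->L->H->refl->E->L'->G->R'->D->plug->D
Char 6 ('G'): step: R->5, L=2; G->plug->F->R->D->L->G->refl->C->L'->B->R'->G->plug->F
Char 7 ('E'): step: R->6, L=2; E->plug->B->R->E->L->A->refl->B->L'->F->R'->D->plug->D
Char 8 ('F'): step: R->7, L=2; F->plug->G->R->A->L->F->refl->D->L'->H->R'->E->plug->B
Char 9 ('G'): step: R->0, L->3 (L advanced); G->plug->F->R->H->L->E->refl->H->L'->D->R'->B->plug->E

Answer: CHGFDFDBE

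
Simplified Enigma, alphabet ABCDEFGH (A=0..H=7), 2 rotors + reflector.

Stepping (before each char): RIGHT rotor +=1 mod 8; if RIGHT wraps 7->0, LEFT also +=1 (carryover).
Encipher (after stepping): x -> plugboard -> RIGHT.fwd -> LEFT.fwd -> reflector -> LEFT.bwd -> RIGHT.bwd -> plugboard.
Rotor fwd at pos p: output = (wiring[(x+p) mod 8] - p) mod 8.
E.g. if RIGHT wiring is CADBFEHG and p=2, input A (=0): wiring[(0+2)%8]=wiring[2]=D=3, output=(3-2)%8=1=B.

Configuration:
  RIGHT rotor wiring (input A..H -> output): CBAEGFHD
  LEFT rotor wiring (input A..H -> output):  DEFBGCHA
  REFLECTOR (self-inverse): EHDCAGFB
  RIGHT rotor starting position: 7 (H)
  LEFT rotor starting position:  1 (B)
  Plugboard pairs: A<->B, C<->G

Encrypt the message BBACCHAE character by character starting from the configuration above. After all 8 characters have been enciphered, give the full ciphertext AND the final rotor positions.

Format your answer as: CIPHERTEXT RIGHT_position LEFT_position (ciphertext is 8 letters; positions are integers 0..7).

Char 1 ('B'): step: R->0, L->2 (L advanced); B->plug->A->R->C->L->E->refl->A->L'->D->R'->H->plug->H
Char 2 ('B'): step: R->1, L=2; B->plug->A->R->A->L->D->refl->C->L'->H->R'->B->plug->A
Char 3 ('A'): step: R->2, L=2; A->plug->B->R->C->L->E->refl->A->L'->D->R'->D->plug->D
Char 4 ('C'): step: R->3, L=2; C->plug->G->R->G->L->B->refl->H->L'->B->R'->A->plug->B
Char 5 ('C'): step: R->4, L=2; C->plug->G->R->E->L->F->refl->G->L'->F->R'->F->plug->F
Char 6 ('H'): step: R->5, L=2; H->plug->H->R->B->L->H->refl->B->L'->G->R'->C->plug->G
Char 7 ('A'): step: R->6, L=2; A->plug->B->R->F->L->G->refl->F->L'->E->R'->C->plug->G
Char 8 ('E'): step: R->7, L=2; E->plug->E->R->F->L->G->refl->F->L'->E->R'->A->plug->B
Final: ciphertext=HADBFGGB, RIGHT=7, LEFT=2

Answer: HADBFGGB 7 2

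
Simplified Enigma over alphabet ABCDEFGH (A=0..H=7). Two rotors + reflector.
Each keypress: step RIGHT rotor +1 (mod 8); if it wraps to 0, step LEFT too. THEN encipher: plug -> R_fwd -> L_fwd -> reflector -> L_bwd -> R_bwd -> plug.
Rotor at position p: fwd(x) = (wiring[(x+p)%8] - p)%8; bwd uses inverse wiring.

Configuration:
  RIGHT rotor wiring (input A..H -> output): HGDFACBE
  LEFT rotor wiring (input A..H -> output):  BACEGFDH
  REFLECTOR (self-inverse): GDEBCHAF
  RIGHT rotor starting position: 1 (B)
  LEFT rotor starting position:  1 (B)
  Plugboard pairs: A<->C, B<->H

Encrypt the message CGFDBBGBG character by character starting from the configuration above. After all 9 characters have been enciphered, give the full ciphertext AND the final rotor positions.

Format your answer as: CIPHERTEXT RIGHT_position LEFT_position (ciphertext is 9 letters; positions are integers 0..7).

Answer: FBBEEFFCA 2 2

Derivation:
Char 1 ('C'): step: R->2, L=1; C->plug->A->R->B->L->B->refl->D->L'->C->R'->F->plug->F
Char 2 ('G'): step: R->3, L=1; G->plug->G->R->D->L->F->refl->H->L'->A->R'->H->plug->B
Char 3 ('F'): step: R->4, L=1; F->plug->F->R->C->L->D->refl->B->L'->B->R'->H->plug->B
Char 4 ('D'): step: R->5, L=1; D->plug->D->R->C->L->D->refl->B->L'->B->R'->E->plug->E
Char 5 ('B'): step: R->6, L=1; B->plug->H->R->E->L->E->refl->C->L'->F->R'->E->plug->E
Char 6 ('B'): step: R->7, L=1; B->plug->H->R->C->L->D->refl->B->L'->B->R'->F->plug->F
Char 7 ('G'): step: R->0, L->2 (L advanced); G->plug->G->R->B->L->C->refl->E->L'->C->R'->F->plug->F
Char 8 ('B'): step: R->1, L=2; B->plug->H->R->G->L->H->refl->F->L'->F->R'->A->plug->C
Char 9 ('G'): step: R->2, L=2; G->plug->G->R->F->L->F->refl->H->L'->G->R'->C->plug->A
Final: ciphertext=FBBEEFFCA, RIGHT=2, LEFT=2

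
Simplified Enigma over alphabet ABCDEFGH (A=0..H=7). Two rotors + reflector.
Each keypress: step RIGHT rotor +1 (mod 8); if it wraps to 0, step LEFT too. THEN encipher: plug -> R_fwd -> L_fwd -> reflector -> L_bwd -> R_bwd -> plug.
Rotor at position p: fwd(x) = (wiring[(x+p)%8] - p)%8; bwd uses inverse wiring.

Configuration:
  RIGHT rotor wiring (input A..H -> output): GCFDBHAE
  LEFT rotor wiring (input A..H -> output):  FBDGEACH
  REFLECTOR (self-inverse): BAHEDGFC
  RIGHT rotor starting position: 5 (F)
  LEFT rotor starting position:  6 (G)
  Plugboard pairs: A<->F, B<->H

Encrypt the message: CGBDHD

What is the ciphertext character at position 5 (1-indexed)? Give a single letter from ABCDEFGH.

Char 1 ('C'): step: R->6, L=6; C->plug->C->R->A->L->E->refl->D->L'->D->R'->G->plug->G
Char 2 ('G'): step: R->7, L=6; G->plug->G->R->A->L->E->refl->D->L'->D->R'->C->plug->C
Char 3 ('B'): step: R->0, L->7 (L advanced); B->plug->H->R->E->L->H->refl->C->L'->C->R'->B->plug->H
Char 4 ('D'): step: R->1, L=7; D->plug->D->R->A->L->A->refl->B->L'->G->R'->E->plug->E
Char 5 ('H'): step: R->2, L=7; H->plug->B->R->B->L->G->refl->F->L'->F->R'->D->plug->D

D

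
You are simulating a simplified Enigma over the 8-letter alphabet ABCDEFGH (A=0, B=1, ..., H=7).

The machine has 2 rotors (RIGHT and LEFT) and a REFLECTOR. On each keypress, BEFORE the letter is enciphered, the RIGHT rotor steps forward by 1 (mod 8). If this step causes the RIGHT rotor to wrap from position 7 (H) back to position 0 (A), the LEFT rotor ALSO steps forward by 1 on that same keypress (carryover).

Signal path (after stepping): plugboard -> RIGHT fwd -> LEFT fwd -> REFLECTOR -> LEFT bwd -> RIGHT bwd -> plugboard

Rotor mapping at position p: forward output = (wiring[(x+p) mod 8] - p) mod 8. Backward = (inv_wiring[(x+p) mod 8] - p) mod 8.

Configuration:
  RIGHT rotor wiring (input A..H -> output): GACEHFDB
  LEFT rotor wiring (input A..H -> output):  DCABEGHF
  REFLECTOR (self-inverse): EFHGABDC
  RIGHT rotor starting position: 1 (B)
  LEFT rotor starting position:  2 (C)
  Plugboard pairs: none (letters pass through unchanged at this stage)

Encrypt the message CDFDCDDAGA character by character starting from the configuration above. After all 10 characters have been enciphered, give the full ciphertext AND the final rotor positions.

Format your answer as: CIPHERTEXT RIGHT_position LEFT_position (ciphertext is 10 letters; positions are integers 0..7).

Char 1 ('C'): step: R->2, L=2; C->plug->C->R->F->L->D->refl->G->L'->A->R'->A->plug->A
Char 2 ('D'): step: R->3, L=2; D->plug->D->R->A->L->G->refl->D->L'->F->R'->G->plug->G
Char 3 ('F'): step: R->4, L=2; F->plug->F->R->E->L->F->refl->B->L'->G->R'->G->plug->G
Char 4 ('D'): step: R->5, L=2; D->plug->D->R->B->L->H->refl->C->L'->C->R'->H->plug->H
Char 5 ('C'): step: R->6, L=2; C->plug->C->R->A->L->G->refl->D->L'->F->R'->A->plug->A
Char 6 ('D'): step: R->7, L=2; D->plug->D->R->D->L->E->refl->A->L'->H->R'->B->plug->B
Char 7 ('D'): step: R->0, L->3 (L advanced); D->plug->D->R->E->L->C->refl->H->L'->G->R'->A->plug->A
Char 8 ('A'): step: R->1, L=3; A->plug->A->R->H->L->F->refl->B->L'->B->R'->B->plug->B
Char 9 ('G'): step: R->2, L=3; G->plug->G->R->E->L->C->refl->H->L'->G->R'->H->plug->H
Char 10 ('A'): step: R->3, L=3; A->plug->A->R->B->L->B->refl->F->L'->H->R'->H->plug->H
Final: ciphertext=AGGHABABHH, RIGHT=3, LEFT=3

Answer: AGGHABABHH 3 3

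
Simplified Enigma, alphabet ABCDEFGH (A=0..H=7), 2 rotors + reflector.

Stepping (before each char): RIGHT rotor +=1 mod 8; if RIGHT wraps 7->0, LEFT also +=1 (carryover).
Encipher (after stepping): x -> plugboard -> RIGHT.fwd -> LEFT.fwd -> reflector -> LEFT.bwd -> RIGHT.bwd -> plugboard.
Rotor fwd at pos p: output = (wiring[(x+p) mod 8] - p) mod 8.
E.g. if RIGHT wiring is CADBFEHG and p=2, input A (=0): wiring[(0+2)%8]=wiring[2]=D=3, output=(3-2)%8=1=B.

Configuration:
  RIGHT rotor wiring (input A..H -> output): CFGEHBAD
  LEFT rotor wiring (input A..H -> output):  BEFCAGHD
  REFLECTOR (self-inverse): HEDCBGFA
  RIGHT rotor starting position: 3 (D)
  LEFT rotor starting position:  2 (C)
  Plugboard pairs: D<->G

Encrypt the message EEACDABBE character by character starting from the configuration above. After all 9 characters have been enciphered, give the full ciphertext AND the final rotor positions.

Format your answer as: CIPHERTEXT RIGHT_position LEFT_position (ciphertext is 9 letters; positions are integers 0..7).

Answer: FDCHGEGEA 4 3

Derivation:
Char 1 ('E'): step: R->4, L=2; E->plug->E->R->G->L->H->refl->A->L'->B->R'->F->plug->F
Char 2 ('E'): step: R->5, L=2; E->plug->E->R->A->L->D->refl->C->L'->H->R'->G->plug->D
Char 3 ('A'): step: R->6, L=2; A->plug->A->R->C->L->G->refl->F->L'->E->R'->C->plug->C
Char 4 ('C'): step: R->7, L=2; C->plug->C->R->G->L->H->refl->A->L'->B->R'->H->plug->H
Char 5 ('D'): step: R->0, L->3 (L advanced); D->plug->G->R->A->L->H->refl->A->L'->E->R'->D->plug->G
Char 6 ('A'): step: R->1, L=3; A->plug->A->R->E->L->A->refl->H->L'->A->R'->E->plug->E
Char 7 ('B'): step: R->2, L=3; B->plug->B->R->C->L->D->refl->C->L'->H->R'->D->plug->G
Char 8 ('B'): step: R->3, L=3; B->plug->B->R->E->L->A->refl->H->L'->A->R'->E->plug->E
Char 9 ('E'): step: R->4, L=3; E->plug->E->R->G->L->B->refl->E->L'->D->R'->A->plug->A
Final: ciphertext=FDCHGEGEA, RIGHT=4, LEFT=3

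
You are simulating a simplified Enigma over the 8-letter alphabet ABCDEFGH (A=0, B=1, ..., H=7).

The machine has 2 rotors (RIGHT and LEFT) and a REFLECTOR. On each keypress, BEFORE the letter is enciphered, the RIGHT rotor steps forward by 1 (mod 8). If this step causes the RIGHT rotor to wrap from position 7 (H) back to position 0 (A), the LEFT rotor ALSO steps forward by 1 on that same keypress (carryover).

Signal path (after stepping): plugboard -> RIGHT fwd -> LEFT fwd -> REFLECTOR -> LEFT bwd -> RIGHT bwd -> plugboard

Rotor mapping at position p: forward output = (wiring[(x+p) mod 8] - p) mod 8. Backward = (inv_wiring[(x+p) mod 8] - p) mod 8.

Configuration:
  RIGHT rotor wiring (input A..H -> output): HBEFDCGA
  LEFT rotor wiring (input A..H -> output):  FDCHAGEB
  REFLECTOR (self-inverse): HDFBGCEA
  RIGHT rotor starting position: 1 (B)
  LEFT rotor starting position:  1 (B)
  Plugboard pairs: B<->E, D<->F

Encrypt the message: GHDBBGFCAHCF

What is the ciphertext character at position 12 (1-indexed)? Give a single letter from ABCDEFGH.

Char 1 ('G'): step: R->2, L=1; G->plug->G->R->F->L->D->refl->B->L'->B->R'->C->plug->C
Char 2 ('H'): step: R->3, L=1; H->plug->H->R->B->L->B->refl->D->L'->F->R'->E->plug->B
Char 3 ('D'): step: R->4, L=1; D->plug->F->R->F->L->D->refl->B->L'->B->R'->H->plug->H
Char 4 ('B'): step: R->5, L=1; B->plug->E->R->E->L->F->refl->C->L'->A->R'->G->plug->G
Char 5 ('B'): step: R->6, L=1; B->plug->E->R->G->L->A->refl->H->L'->D->R'->D->plug->F
Char 6 ('G'): step: R->7, L=1; G->plug->G->R->D->L->H->refl->A->L'->G->R'->E->plug->B
Char 7 ('F'): step: R->0, L->2 (L advanced); F->plug->D->R->F->L->H->refl->A->L'->A->R'->H->plug->H
Char 8 ('C'): step: R->1, L=2; C->plug->C->R->E->L->C->refl->F->L'->B->R'->E->plug->B
Char 9 ('A'): step: R->2, L=2; A->plug->A->R->C->L->G->refl->E->L'->D->R'->B->plug->E
Char 10 ('H'): step: R->3, L=2; H->plug->H->R->B->L->F->refl->C->L'->E->R'->F->plug->D
Char 11 ('C'): step: R->4, L=2; C->plug->C->R->C->L->G->refl->E->L'->D->R'->E->plug->B
Char 12 ('F'): step: R->5, L=2; F->plug->D->R->C->L->G->refl->E->L'->D->R'->C->plug->C

C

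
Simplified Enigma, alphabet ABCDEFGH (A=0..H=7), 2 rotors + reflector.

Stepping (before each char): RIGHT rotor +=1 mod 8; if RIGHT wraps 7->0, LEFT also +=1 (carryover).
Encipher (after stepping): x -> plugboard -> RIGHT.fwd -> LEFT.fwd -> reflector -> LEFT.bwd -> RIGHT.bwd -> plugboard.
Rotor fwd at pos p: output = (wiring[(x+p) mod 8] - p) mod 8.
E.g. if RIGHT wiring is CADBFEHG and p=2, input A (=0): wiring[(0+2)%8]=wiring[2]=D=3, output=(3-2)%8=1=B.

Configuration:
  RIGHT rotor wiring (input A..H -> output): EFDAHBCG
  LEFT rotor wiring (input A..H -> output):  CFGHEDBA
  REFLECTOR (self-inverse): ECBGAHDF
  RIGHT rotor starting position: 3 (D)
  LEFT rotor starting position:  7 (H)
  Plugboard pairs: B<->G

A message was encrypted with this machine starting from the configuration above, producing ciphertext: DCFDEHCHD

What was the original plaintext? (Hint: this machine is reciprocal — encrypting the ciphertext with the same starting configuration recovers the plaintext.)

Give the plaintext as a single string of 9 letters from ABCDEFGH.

Char 1 ('D'): step: R->4, L=7; D->plug->D->R->C->L->G->refl->D->L'->B->R'->F->plug->F
Char 2 ('C'): step: R->5, L=7; C->plug->C->R->B->L->D->refl->G->L'->C->R'->H->plug->H
Char 3 ('F'): step: R->6, L=7; F->plug->F->R->C->L->G->refl->D->L'->B->R'->G->plug->B
Char 4 ('D'): step: R->7, L=7; D->plug->D->R->E->L->A->refl->E->L'->G->R'->C->plug->C
Char 5 ('E'): step: R->0, L->0 (L advanced); E->plug->E->R->H->L->A->refl->E->L'->E->R'->A->plug->A
Char 6 ('H'): step: R->1, L=0; H->plug->H->R->D->L->H->refl->F->L'->B->R'->F->plug->F
Char 7 ('C'): step: R->2, L=0; C->plug->C->R->F->L->D->refl->G->L'->C->R'->G->plug->B
Char 8 ('H'): step: R->3, L=0; H->plug->H->R->A->L->C->refl->B->L'->G->R'->C->plug->C
Char 9 ('D'): step: R->4, L=0; D->plug->D->R->C->L->G->refl->D->L'->F->R'->B->plug->G

Answer: FHBCAFBCG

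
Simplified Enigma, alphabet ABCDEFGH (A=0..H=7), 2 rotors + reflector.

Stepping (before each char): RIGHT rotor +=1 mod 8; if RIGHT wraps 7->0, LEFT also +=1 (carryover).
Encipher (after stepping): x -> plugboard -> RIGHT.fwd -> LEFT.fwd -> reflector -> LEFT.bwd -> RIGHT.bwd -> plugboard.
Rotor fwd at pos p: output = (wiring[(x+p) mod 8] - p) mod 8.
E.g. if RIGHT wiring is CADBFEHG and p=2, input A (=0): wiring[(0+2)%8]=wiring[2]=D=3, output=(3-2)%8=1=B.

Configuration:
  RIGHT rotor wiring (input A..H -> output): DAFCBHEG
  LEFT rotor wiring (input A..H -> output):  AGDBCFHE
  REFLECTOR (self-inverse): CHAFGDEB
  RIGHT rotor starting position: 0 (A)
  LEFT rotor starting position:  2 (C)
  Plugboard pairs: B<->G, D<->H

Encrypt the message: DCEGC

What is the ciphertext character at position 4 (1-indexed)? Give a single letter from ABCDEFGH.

Char 1 ('D'): step: R->1, L=2; D->plug->H->R->C->L->A->refl->C->L'->F->R'->G->plug->B
Char 2 ('C'): step: R->2, L=2; C->plug->C->R->H->L->E->refl->G->L'->G->R'->H->plug->D
Char 3 ('E'): step: R->3, L=2; E->plug->E->R->D->L->D->refl->F->L'->E->R'->C->plug->C
Char 4 ('G'): step: R->4, L=2; G->plug->B->R->D->L->D->refl->F->L'->E->R'->F->plug->F

F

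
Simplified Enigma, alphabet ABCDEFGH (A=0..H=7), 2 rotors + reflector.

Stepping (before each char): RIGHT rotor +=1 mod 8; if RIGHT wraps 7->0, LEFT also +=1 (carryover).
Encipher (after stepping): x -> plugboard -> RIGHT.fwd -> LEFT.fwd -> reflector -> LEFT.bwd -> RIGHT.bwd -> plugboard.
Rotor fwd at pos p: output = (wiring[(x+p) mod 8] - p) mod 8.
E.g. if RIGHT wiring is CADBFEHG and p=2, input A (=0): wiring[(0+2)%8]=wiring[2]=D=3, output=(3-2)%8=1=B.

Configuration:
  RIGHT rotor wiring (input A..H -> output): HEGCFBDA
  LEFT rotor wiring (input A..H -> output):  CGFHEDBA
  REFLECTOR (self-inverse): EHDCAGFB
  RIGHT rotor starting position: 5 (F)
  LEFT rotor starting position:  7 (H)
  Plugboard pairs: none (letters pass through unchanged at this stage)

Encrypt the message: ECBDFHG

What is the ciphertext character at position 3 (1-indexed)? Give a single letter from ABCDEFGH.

Char 1 ('E'): step: R->6, L=7; E->plug->E->R->A->L->B->refl->H->L'->C->R'->B->plug->B
Char 2 ('C'): step: R->7, L=7; C->plug->C->R->F->L->F->refl->G->L'->D->R'->E->plug->E
Char 3 ('B'): step: R->0, L->0 (L advanced); B->plug->B->R->E->L->E->refl->A->L'->H->R'->A->plug->A

A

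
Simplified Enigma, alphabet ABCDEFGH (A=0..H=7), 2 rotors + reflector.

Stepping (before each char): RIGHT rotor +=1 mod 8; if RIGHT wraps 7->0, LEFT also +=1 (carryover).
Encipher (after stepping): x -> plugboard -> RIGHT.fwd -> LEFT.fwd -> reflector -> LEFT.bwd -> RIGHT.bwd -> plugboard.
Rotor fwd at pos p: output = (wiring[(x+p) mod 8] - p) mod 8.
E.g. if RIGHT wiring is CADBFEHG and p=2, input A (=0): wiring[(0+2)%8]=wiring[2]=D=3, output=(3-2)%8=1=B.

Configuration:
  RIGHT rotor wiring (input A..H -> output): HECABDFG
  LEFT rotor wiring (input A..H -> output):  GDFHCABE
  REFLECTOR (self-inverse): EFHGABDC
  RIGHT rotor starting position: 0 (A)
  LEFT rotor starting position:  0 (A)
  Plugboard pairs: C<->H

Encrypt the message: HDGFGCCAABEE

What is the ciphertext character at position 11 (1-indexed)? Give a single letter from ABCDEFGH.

Char 1 ('H'): step: R->1, L=0; H->plug->C->R->H->L->E->refl->A->L'->F->R'->G->plug->G
Char 2 ('D'): step: R->2, L=0; D->plug->D->R->B->L->D->refl->G->L'->A->R'->A->plug->A
Char 3 ('G'): step: R->3, L=0; G->plug->G->R->B->L->D->refl->G->L'->A->R'->C->plug->H
Char 4 ('F'): step: R->4, L=0; F->plug->F->R->A->L->G->refl->D->L'->B->R'->C->plug->H
Char 5 ('G'): step: R->5, L=0; G->plug->G->R->D->L->H->refl->C->L'->E->R'->H->plug->C
Char 6 ('C'): step: R->6, L=0; C->plug->H->R->F->L->A->refl->E->L'->H->R'->A->plug->A
Char 7 ('C'): step: R->7, L=0; C->plug->H->R->G->L->B->refl->F->L'->C->R'->F->plug->F
Char 8 ('A'): step: R->0, L->1 (L advanced); A->plug->A->R->H->L->F->refl->B->L'->D->R'->F->plug->F
Char 9 ('A'): step: R->1, L=1; A->plug->A->R->D->L->B->refl->F->L'->H->R'->C->plug->H
Char 10 ('B'): step: R->2, L=1; B->plug->B->R->G->L->D->refl->G->L'->C->R'->H->plug->C
Char 11 ('E'): step: R->3, L=1; E->plug->E->R->D->L->B->refl->F->L'->H->R'->H->plug->C

C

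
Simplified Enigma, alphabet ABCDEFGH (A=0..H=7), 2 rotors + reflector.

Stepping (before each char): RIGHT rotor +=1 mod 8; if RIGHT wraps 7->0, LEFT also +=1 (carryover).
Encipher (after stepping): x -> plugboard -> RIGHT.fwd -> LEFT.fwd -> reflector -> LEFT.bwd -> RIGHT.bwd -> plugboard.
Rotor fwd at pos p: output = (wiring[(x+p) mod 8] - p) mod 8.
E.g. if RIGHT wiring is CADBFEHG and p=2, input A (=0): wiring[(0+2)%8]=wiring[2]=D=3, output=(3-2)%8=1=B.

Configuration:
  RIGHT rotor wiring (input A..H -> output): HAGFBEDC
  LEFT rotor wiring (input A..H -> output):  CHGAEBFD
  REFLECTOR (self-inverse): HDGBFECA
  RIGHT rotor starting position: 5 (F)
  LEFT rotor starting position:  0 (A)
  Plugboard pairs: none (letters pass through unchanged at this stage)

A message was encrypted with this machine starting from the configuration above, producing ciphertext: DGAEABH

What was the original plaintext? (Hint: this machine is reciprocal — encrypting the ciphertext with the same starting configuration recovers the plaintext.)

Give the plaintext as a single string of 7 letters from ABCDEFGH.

Char 1 ('D'): step: R->6, L=0; D->plug->D->R->C->L->G->refl->C->L'->A->R'->E->plug->E
Char 2 ('G'): step: R->7, L=0; G->plug->G->R->F->L->B->refl->D->L'->H->R'->D->plug->D
Char 3 ('A'): step: R->0, L->1 (L advanced); A->plug->A->R->H->L->B->refl->D->L'->D->R'->G->plug->G
Char 4 ('E'): step: R->1, L=1; E->plug->E->R->D->L->D->refl->B->L'->H->R'->A->plug->A
Char 5 ('A'): step: R->2, L=1; A->plug->A->R->E->L->A->refl->H->L'->C->R'->D->plug->D
Char 6 ('B'): step: R->3, L=1; B->plug->B->R->G->L->C->refl->G->L'->A->R'->D->plug->D
Char 7 ('H'): step: R->4, L=1; H->plug->H->R->B->L->F->refl->E->L'->F->R'->A->plug->A

Answer: EDGADDA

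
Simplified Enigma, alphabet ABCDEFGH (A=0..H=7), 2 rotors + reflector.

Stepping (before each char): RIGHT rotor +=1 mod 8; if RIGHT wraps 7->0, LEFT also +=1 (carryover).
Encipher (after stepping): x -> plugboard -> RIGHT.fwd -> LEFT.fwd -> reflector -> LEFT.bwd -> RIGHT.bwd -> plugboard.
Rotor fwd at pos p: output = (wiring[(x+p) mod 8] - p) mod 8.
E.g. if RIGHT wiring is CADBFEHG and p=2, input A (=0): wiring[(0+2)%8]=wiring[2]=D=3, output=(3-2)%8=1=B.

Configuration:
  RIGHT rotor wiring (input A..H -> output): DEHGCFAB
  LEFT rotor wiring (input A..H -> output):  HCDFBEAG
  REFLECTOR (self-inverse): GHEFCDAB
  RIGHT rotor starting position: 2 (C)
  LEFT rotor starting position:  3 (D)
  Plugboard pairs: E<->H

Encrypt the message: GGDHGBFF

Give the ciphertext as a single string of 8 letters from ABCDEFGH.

Char 1 ('G'): step: R->3, L=3; G->plug->G->R->B->L->G->refl->A->L'->H->R'->B->plug->B
Char 2 ('G'): step: R->4, L=3; G->plug->G->R->D->L->F->refl->D->L'->E->R'->C->plug->C
Char 3 ('D'): step: R->5, L=3; D->plug->D->R->G->L->H->refl->B->L'->C->R'->F->plug->F
Char 4 ('H'): step: R->6, L=3; H->plug->E->R->B->L->G->refl->A->L'->H->R'->H->plug->E
Char 5 ('G'): step: R->7, L=3; G->plug->G->R->G->L->H->refl->B->L'->C->R'->A->plug->A
Char 6 ('B'): step: R->0, L->4 (L advanced); B->plug->B->R->E->L->D->refl->F->L'->A->R'->G->plug->G
Char 7 ('F'): step: R->1, L=4; F->plug->F->R->H->L->B->refl->H->L'->G->R'->B->plug->B
Char 8 ('F'): step: R->2, L=4; F->plug->F->R->H->L->B->refl->H->L'->G->R'->E->plug->H

Answer: BCFEAGBH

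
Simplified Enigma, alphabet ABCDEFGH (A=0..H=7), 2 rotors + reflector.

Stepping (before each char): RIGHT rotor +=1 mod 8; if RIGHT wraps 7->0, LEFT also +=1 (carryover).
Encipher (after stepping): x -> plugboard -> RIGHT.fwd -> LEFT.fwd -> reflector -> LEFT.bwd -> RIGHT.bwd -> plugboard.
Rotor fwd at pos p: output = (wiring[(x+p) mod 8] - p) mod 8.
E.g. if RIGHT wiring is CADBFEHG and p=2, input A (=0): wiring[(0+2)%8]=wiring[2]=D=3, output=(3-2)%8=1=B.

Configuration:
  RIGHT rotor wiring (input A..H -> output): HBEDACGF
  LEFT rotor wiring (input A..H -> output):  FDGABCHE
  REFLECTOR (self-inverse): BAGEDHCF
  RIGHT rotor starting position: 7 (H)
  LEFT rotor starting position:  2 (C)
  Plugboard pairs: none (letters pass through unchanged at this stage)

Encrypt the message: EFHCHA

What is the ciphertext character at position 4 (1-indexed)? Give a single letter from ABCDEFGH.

Char 1 ('E'): step: R->0, L->3 (L advanced); E->plug->E->R->A->L->F->refl->H->L'->C->R'->F->plug->F
Char 2 ('F'): step: R->1, L=3; F->plug->F->R->F->L->C->refl->G->L'->B->R'->E->plug->E
Char 3 ('H'): step: R->2, L=3; H->plug->H->R->H->L->D->refl->E->L'->D->R'->F->plug->F
Char 4 ('C'): step: R->3, L=3; C->plug->C->R->H->L->D->refl->E->L'->D->R'->D->plug->D

D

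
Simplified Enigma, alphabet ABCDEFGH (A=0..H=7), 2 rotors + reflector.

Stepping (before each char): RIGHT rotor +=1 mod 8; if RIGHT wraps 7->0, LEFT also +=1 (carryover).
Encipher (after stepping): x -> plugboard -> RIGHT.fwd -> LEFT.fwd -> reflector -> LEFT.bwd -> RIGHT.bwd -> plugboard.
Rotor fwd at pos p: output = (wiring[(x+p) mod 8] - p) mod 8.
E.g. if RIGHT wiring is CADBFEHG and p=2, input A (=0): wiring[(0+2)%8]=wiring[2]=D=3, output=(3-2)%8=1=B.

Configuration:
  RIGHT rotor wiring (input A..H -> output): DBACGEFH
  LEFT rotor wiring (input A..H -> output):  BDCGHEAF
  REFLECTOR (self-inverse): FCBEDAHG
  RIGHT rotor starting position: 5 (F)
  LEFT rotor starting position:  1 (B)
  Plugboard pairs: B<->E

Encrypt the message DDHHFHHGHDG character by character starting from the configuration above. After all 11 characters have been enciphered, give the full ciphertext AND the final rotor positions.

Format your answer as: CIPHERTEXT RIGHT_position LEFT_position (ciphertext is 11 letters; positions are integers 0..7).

Char 1 ('D'): step: R->6, L=1; D->plug->D->R->D->L->G->refl->H->L'->F->R'->C->plug->C
Char 2 ('D'): step: R->7, L=1; D->plug->D->R->B->L->B->refl->C->L'->A->R'->A->plug->A
Char 3 ('H'): step: R->0, L->2 (L advanced); H->plug->H->R->H->L->B->refl->C->L'->D->R'->A->plug->A
Char 4 ('H'): step: R->1, L=2; H->plug->H->R->C->L->F->refl->A->L'->A->R'->A->plug->A
Char 5 ('F'): step: R->2, L=2; F->plug->F->R->F->L->D->refl->E->L'->B->R'->G->plug->G
Char 6 ('H'): step: R->3, L=2; H->plug->H->R->F->L->D->refl->E->L'->B->R'->C->plug->C
Char 7 ('H'): step: R->4, L=2; H->plug->H->R->G->L->H->refl->G->L'->E->R'->G->plug->G
Char 8 ('G'): step: R->5, L=2; G->plug->G->R->F->L->D->refl->E->L'->B->R'->H->plug->H
Char 9 ('H'): step: R->6, L=2; H->plug->H->R->G->L->H->refl->G->L'->E->R'->F->plug->F
Char 10 ('D'): step: R->7, L=2; D->plug->D->R->B->L->E->refl->D->L'->F->R'->G->plug->G
Char 11 ('G'): step: R->0, L->3 (L advanced); G->plug->G->R->F->L->G->refl->H->L'->H->R'->H->plug->H
Final: ciphertext=CAAAGCGHFGH, RIGHT=0, LEFT=3

Answer: CAAAGCGHFGH 0 3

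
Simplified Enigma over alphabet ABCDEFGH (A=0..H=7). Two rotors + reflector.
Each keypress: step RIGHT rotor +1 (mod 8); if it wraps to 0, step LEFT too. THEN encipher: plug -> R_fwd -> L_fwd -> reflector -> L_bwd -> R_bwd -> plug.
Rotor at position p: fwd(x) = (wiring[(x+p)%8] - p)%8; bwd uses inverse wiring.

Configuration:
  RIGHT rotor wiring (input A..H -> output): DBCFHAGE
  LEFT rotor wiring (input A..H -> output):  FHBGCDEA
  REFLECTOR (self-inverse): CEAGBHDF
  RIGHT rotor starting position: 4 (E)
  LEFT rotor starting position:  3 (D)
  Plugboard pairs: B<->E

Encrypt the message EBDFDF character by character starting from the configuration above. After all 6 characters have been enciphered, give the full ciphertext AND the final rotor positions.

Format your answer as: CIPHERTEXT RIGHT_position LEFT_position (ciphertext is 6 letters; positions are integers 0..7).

Char 1 ('E'): step: R->5, L=3; E->plug->B->R->B->L->H->refl->F->L'->E->R'->E->plug->B
Char 2 ('B'): step: R->6, L=3; B->plug->E->R->E->L->F->refl->H->L'->B->R'->G->plug->G
Char 3 ('D'): step: R->7, L=3; D->plug->D->R->D->L->B->refl->E->L'->G->R'->E->plug->B
Char 4 ('F'): step: R->0, L->4 (L advanced); F->plug->F->R->A->L->G->refl->D->L'->F->R'->D->plug->D
Char 5 ('D'): step: R->1, L=4; D->plug->D->R->G->L->F->refl->H->L'->B->R'->B->plug->E
Char 6 ('F'): step: R->2, L=4; F->plug->F->R->C->L->A->refl->C->L'->H->R'->H->plug->H
Final: ciphertext=BGBDEH, RIGHT=2, LEFT=4

Answer: BGBDEH 2 4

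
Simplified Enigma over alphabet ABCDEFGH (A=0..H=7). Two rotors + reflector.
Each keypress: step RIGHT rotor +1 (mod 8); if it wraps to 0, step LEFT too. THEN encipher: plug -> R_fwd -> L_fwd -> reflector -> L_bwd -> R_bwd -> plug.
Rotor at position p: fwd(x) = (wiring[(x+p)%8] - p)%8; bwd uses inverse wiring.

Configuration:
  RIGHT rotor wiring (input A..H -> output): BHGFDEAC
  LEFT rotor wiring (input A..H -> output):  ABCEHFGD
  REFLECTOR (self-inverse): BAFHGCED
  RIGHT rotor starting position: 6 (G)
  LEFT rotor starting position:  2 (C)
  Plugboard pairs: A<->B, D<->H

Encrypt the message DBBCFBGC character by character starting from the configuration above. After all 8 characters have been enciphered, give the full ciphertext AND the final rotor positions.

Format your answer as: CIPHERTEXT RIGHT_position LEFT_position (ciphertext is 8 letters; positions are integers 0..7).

Answer: ACGECFHF 6 3

Derivation:
Char 1 ('D'): step: R->7, L=2; D->plug->H->R->B->L->C->refl->F->L'->C->R'->B->plug->A
Char 2 ('B'): step: R->0, L->3 (L advanced); B->plug->A->R->B->L->E->refl->G->L'->G->R'->C->plug->C
Char 3 ('B'): step: R->1, L=3; B->plug->A->R->G->L->G->refl->E->L'->B->R'->G->plug->G
Char 4 ('C'): step: R->2, L=3; C->plug->C->R->B->L->E->refl->G->L'->G->R'->E->plug->E
Char 5 ('F'): step: R->3, L=3; F->plug->F->R->G->L->G->refl->E->L'->B->R'->C->plug->C
Char 6 ('B'): step: R->4, L=3; B->plug->A->R->H->L->H->refl->D->L'->D->R'->F->plug->F
Char 7 ('G'): step: R->5, L=3; G->plug->G->R->A->L->B->refl->A->L'->E->R'->D->plug->H
Char 8 ('C'): step: R->6, L=3; C->plug->C->R->D->L->D->refl->H->L'->H->R'->F->plug->F
Final: ciphertext=ACGECFHF, RIGHT=6, LEFT=3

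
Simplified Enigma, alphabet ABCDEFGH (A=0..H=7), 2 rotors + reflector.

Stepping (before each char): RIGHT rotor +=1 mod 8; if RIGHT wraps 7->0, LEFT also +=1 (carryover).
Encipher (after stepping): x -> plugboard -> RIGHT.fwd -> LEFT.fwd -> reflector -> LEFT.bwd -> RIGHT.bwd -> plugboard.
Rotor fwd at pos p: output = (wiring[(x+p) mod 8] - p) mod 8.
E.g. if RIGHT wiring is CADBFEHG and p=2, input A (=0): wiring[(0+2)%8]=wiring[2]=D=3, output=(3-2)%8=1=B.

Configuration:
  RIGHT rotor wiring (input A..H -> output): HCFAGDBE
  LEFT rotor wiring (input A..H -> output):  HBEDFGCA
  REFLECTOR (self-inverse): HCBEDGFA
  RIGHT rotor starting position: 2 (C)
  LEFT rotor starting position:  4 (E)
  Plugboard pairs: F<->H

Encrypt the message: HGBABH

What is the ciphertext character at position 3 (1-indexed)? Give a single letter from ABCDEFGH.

Char 1 ('H'): step: R->3, L=4; H->plug->F->R->E->L->D->refl->E->L'->D->R'->B->plug->B
Char 2 ('G'): step: R->4, L=4; G->plug->G->R->B->L->C->refl->B->L'->A->R'->D->plug->D
Char 3 ('B'): step: R->5, L=4; B->plug->B->R->E->L->D->refl->E->L'->D->R'->G->plug->G

G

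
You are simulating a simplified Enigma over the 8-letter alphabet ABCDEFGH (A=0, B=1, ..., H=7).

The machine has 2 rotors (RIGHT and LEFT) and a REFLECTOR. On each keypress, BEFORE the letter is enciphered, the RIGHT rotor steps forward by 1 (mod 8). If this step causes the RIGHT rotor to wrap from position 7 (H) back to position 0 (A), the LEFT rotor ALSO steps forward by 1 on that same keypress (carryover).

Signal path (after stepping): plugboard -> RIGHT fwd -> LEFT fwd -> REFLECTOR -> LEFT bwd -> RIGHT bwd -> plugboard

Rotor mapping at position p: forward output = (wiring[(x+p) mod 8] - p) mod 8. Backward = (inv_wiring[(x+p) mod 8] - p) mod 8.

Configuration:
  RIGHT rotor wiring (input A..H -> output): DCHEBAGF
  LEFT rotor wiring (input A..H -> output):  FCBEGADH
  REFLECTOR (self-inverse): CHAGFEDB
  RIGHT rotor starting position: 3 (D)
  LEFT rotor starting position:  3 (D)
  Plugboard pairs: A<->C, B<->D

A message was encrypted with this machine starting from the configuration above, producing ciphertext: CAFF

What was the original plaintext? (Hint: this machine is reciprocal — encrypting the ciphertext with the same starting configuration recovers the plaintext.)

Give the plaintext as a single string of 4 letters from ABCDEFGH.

Answer: GBCD

Derivation:
Char 1 ('C'): step: R->4, L=3; C->plug->A->R->F->L->C->refl->A->L'->D->R'->G->plug->G
Char 2 ('A'): step: R->5, L=3; A->plug->C->R->A->L->B->refl->H->L'->G->R'->D->plug->B
Char 3 ('F'): step: R->6, L=3; F->plug->F->R->G->L->H->refl->B->L'->A->R'->A->plug->C
Char 4 ('F'): step: R->7, L=3; F->plug->F->R->C->L->F->refl->E->L'->E->R'->B->plug->D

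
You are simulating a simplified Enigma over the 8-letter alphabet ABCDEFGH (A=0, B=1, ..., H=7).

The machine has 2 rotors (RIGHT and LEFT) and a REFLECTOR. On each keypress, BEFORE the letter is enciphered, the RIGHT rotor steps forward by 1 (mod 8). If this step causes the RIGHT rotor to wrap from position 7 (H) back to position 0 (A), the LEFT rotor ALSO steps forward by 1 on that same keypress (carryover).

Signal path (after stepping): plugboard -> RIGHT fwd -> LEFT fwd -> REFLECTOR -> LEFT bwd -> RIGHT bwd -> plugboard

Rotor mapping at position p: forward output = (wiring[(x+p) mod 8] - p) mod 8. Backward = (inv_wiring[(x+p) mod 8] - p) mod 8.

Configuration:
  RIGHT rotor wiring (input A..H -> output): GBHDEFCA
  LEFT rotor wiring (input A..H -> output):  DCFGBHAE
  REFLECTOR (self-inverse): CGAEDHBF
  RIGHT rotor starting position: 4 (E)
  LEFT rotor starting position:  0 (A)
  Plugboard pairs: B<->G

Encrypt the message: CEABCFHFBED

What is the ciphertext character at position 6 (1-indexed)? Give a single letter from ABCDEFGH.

Char 1 ('C'): step: R->5, L=0; C->plug->C->R->D->L->G->refl->B->L'->E->R'->E->plug->E
Char 2 ('E'): step: R->6, L=0; E->plug->E->R->B->L->C->refl->A->L'->G->R'->G->plug->B
Char 3 ('A'): step: R->7, L=0; A->plug->A->R->B->L->C->refl->A->L'->G->R'->G->plug->B
Char 4 ('B'): step: R->0, L->1 (L advanced); B->plug->G->R->C->L->F->refl->H->L'->F->R'->F->plug->F
Char 5 ('C'): step: R->1, L=1; C->plug->C->R->C->L->F->refl->H->L'->F->R'->H->plug->H
Char 6 ('F'): step: R->2, L=1; F->plug->F->R->G->L->D->refl->E->L'->B->R'->B->plug->G

G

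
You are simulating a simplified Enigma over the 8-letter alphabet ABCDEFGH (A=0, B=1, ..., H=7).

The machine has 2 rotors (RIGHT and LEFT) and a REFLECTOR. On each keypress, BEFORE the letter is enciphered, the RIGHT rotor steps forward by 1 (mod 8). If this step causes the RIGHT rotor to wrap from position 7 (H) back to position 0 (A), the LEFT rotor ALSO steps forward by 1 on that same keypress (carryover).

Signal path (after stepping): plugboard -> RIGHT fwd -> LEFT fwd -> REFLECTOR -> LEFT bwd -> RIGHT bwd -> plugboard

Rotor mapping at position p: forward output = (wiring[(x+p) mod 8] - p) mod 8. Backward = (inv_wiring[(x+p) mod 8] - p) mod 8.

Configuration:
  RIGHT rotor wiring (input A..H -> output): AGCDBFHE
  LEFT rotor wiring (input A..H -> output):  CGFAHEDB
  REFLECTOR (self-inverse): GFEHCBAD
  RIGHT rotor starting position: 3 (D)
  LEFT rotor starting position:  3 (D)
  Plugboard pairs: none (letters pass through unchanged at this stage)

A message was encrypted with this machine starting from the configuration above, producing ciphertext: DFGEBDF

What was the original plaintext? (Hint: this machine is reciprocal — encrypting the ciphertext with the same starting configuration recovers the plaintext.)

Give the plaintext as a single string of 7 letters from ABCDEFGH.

Char 1 ('D'): step: R->4, L=3; D->plug->D->R->A->L->F->refl->B->L'->C->R'->F->plug->F
Char 2 ('F'): step: R->5, L=3; F->plug->F->R->F->L->H->refl->D->L'->G->R'->G->plug->G
Char 3 ('G'): step: R->6, L=3; G->plug->G->R->D->L->A->refl->G->L'->E->R'->E->plug->E
Char 4 ('E'): step: R->7, L=3; E->plug->E->R->E->L->G->refl->A->L'->D->R'->D->plug->D
Char 5 ('B'): step: R->0, L->4 (L advanced); B->plug->B->R->G->L->B->refl->F->L'->D->R'->D->plug->D
Char 6 ('D'): step: R->1, L=4; D->plug->D->R->A->L->D->refl->H->L'->C->R'->C->plug->C
Char 7 ('F'): step: R->2, L=4; F->plug->F->R->C->L->H->refl->D->L'->A->R'->A->plug->A

Answer: FGEDDCA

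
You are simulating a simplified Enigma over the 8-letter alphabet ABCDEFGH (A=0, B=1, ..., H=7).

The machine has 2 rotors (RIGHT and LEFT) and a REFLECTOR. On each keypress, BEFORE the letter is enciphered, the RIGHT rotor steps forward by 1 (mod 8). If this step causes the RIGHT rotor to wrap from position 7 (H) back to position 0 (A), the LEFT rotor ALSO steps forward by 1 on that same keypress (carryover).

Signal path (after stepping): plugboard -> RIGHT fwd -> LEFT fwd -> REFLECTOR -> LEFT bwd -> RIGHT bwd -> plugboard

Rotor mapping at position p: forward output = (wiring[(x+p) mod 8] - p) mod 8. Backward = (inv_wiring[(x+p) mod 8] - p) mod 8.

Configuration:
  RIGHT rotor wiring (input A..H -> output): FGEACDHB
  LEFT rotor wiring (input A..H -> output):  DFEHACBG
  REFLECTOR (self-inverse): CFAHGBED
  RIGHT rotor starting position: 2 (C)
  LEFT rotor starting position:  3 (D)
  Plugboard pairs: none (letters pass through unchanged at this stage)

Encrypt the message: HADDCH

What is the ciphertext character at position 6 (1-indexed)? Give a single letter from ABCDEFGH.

Char 1 ('H'): step: R->3, L=3; H->plug->H->R->B->L->F->refl->B->L'->H->R'->B->plug->B
Char 2 ('A'): step: R->4, L=3; A->plug->A->R->G->L->C->refl->A->L'->F->R'->D->plug->D
Char 3 ('D'): step: R->5, L=3; D->plug->D->R->A->L->E->refl->G->L'->D->R'->G->plug->G
Char 4 ('D'): step: R->6, L=3; D->plug->D->R->A->L->E->refl->G->L'->D->R'->B->plug->B
Char 5 ('C'): step: R->7, L=3; C->plug->C->R->H->L->B->refl->F->L'->B->R'->E->plug->E
Char 6 ('H'): step: R->0, L->4 (L advanced); H->plug->H->R->B->L->G->refl->E->L'->A->R'->D->plug->D

D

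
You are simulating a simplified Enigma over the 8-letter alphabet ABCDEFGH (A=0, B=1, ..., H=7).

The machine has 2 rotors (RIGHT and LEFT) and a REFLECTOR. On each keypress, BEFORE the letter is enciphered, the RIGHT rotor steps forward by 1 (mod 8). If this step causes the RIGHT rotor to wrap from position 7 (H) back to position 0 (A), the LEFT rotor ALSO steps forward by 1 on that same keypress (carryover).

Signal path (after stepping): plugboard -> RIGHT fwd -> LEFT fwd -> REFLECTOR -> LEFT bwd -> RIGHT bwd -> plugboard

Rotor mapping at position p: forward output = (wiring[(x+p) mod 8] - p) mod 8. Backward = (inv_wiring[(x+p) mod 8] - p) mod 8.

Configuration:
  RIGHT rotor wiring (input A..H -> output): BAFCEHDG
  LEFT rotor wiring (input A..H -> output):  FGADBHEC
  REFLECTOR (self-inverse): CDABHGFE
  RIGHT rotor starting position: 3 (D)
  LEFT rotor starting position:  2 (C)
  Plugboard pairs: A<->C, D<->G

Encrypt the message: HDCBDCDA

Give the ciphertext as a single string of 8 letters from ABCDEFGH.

Char 1 ('H'): step: R->4, L=2; H->plug->H->R->G->L->D->refl->B->L'->B->R'->G->plug->D
Char 2 ('D'): step: R->5, L=2; D->plug->G->R->F->L->A->refl->C->L'->E->R'->D->plug->G
Char 3 ('C'): step: R->6, L=2; C->plug->A->R->F->L->A->refl->C->L'->E->R'->F->plug->F
Char 4 ('B'): step: R->7, L=2; B->plug->B->R->C->L->H->refl->E->L'->H->R'->A->plug->C
Char 5 ('D'): step: R->0, L->3 (L advanced); D->plug->G->R->D->L->B->refl->D->L'->G->R'->H->plug->H
Char 6 ('C'): step: R->1, L=3; C->plug->A->R->H->L->F->refl->G->L'->B->R'->C->plug->A
Char 7 ('D'): step: R->2, L=3; D->plug->G->R->H->L->F->refl->G->L'->B->R'->E->plug->E
Char 8 ('A'): step: R->3, L=3; A->plug->C->R->E->L->H->refl->E->L'->C->R'->H->plug->H

Answer: DGFCHAEH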